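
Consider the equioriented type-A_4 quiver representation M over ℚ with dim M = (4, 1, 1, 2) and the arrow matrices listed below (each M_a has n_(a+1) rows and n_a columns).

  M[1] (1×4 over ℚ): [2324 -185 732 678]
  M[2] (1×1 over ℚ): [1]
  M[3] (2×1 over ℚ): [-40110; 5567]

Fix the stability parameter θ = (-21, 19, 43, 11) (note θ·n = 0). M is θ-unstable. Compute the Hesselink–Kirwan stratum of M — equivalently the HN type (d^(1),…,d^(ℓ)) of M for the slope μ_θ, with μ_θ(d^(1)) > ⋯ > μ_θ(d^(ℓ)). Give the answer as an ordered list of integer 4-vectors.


Barcode: M ≅ I[1,1]^3, I[1,4], I[4,4]. HN layers by μ_θ (4 steps, strictly decreasing):
  μ^(1)=27; μ^(2)=19; μ^(3)=11; μ^(4)=-21

((0, 0, 1, 1); (0, 1, 0, 0); (0, 0, 0, 1); (4, 0, 0, 0))


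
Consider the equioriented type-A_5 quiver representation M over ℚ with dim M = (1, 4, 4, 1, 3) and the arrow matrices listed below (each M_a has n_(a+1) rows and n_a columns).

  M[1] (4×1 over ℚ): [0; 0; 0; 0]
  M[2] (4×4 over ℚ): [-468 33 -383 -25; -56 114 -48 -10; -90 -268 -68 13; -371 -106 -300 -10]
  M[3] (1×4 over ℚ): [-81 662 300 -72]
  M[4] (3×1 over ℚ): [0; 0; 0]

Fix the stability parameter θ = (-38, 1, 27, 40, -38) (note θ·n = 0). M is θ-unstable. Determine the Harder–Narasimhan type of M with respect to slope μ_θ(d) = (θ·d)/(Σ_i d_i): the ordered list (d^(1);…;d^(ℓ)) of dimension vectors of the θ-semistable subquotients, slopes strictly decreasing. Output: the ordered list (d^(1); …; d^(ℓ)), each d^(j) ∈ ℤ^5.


Interval decomposition of M: I[1,1], I[2,3]^3, I[2,4], I[5,5]^3.
HN type (ℓ=4): μ^(1)=40; μ^(2)=27; μ^(3)=1; μ^(4)=-38

((0, 0, 0, 1, 0); (0, 0, 4, 0, 0); (0, 4, 0, 0, 0); (1, 0, 0, 0, 3))


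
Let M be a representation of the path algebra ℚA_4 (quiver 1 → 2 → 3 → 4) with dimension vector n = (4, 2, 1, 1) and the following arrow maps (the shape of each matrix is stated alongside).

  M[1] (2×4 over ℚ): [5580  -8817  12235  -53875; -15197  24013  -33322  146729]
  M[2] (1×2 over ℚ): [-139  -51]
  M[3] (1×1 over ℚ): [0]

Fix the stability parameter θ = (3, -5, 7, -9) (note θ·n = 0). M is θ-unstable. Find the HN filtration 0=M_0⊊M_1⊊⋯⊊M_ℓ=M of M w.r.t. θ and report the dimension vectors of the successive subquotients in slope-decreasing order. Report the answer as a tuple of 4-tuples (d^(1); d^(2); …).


Via rank(M_{q-1}∘⋯∘M_p): M ≅ I[1,1]^2, I[1,2], I[1,3], I[4,4].
μ_θ-semistable layers: μ^(1)=7; μ^(2)=3; μ^(3)=-1; μ^(4)=-9

((0, 0, 1, 0); (2, 0, 0, 0); (2, 2, 0, 0); (0, 0, 0, 1))


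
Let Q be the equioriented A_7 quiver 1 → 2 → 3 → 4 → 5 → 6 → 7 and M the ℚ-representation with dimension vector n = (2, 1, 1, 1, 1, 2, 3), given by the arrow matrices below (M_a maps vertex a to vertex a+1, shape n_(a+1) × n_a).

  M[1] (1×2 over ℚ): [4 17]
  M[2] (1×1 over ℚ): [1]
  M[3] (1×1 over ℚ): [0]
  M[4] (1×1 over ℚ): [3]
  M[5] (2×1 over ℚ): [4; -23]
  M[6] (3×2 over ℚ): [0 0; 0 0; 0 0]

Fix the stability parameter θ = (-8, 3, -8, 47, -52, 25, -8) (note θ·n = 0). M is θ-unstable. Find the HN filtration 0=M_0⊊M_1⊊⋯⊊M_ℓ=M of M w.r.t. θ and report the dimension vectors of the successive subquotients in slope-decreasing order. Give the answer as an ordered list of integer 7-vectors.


Barcode: M ≅ I[1,1], I[1,3], I[4,6], I[6,6], I[7,7]^3. HN layers by μ_θ (3 steps, strictly decreasing):
  μ^(1)=25; μ^(2)=-5/2; μ^(3)=-8

((0, 0, 0, 0, 0, 2, 0); (0, 1, 1, 1, 1, 0, 0); (2, 0, 0, 0, 0, 0, 3))


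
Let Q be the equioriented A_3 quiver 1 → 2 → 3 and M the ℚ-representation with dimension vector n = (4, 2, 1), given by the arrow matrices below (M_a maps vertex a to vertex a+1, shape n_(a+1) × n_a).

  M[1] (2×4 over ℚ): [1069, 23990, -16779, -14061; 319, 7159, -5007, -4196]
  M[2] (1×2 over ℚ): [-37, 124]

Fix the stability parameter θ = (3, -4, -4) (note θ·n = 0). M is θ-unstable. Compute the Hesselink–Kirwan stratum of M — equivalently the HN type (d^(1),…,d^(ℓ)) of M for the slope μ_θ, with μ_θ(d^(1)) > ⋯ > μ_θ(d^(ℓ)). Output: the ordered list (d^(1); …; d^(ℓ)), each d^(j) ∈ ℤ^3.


Interval decomposition of M: I[1,1]^2, I[1,2], I[1,3].
HN type (ℓ=3): μ^(1)=3; μ^(2)=-1/2; μ^(3)=-5/3

((2, 0, 0); (1, 1, 0); (1, 1, 1))


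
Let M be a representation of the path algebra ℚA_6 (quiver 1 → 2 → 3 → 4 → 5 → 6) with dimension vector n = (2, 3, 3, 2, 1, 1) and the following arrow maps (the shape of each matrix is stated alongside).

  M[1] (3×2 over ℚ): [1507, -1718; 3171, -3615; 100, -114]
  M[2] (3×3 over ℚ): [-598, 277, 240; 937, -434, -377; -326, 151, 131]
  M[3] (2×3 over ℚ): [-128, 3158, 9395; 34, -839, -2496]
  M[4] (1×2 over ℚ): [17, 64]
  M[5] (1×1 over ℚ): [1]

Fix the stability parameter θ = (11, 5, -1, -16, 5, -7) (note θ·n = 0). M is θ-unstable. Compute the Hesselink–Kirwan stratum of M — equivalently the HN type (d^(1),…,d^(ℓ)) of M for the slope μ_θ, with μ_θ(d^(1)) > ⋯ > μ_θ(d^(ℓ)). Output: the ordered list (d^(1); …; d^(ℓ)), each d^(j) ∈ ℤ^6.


Interval decomposition of M: I[1,4], I[1,6], I[2,3].
HN type (ℓ=3): μ^(1)=2; μ^(2)=-1/4; μ^(3)=-1/2

((0, 1, 1, 0, 0, 0); (1, 1, 1, 1, 0, 0); (1, 1, 1, 1, 1, 1))


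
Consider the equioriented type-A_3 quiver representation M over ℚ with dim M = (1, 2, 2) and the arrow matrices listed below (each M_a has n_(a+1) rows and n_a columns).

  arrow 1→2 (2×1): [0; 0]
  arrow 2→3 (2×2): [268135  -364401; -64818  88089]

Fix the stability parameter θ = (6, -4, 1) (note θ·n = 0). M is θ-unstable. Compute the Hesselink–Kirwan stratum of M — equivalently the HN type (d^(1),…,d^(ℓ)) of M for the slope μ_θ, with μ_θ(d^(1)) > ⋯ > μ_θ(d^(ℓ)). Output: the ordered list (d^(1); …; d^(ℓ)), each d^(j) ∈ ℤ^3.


Interval decomposition of M: I[1,1], I[2,3]^2.
HN type (ℓ=3): μ^(1)=6; μ^(2)=1; μ^(3)=-4

((1, 0, 0); (0, 0, 2); (0, 2, 0))


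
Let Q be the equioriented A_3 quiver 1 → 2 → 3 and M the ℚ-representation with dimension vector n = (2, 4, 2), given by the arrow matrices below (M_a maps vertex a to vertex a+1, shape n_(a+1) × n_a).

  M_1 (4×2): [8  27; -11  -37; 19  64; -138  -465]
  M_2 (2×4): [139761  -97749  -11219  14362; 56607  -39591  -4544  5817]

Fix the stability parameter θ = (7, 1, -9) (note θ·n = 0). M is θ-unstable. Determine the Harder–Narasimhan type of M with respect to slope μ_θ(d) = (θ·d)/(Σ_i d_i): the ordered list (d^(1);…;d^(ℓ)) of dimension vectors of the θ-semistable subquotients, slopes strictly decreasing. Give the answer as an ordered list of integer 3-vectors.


Via rank(M_{q-1}∘⋯∘M_p): M ≅ I[1,2], I[1,3], I[2,2], I[2,3].
μ_θ-semistable layers: μ^(1)=4; μ^(2)=1; μ^(3)=-1/3; μ^(4)=-4

((1, 1, 0); (0, 1, 0); (1, 1, 1); (0, 1, 1))


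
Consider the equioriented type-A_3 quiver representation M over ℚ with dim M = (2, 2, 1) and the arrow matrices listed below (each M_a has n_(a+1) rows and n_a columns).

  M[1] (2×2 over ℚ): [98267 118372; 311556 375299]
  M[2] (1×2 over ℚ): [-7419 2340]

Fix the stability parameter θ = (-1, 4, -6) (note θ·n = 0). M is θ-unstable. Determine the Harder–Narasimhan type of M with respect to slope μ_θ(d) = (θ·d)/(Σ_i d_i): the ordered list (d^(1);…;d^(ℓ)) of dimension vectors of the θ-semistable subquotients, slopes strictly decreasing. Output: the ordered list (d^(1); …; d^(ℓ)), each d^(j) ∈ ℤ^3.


Interval decomposition of M: I[1,2], I[1,3].
HN type (ℓ=2): μ^(1)=4; μ^(2)=-1

((0, 1, 0); (2, 1, 1))


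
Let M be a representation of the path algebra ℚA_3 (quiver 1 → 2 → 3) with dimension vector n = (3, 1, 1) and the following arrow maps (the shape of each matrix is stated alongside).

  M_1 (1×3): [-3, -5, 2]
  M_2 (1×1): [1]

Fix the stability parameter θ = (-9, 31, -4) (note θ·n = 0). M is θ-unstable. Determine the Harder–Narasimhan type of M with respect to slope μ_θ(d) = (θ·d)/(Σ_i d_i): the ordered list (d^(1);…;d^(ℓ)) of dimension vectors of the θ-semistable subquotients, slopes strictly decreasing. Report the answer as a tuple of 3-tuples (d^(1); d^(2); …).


Interval decomposition of M: I[1,1]^2, I[1,3].
HN type (ℓ=2): μ^(1)=27/2; μ^(2)=-9

((0, 1, 1); (3, 0, 0))


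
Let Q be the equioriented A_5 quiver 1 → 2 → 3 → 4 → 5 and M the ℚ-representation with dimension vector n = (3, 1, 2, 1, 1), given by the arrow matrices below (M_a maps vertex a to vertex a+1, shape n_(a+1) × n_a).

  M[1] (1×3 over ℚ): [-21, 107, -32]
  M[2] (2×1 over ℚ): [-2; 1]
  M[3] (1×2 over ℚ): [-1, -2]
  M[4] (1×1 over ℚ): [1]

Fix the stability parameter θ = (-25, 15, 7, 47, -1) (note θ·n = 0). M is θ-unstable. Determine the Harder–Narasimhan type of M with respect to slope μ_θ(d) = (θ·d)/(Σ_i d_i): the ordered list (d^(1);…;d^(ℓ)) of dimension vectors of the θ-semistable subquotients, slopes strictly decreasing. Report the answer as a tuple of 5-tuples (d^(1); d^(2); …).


Interval decomposition of M: I[1,1]^2, I[1,3], I[3,5].
HN type (ℓ=4): μ^(1)=23; μ^(2)=11; μ^(3)=7; μ^(4)=-25

((0, 0, 0, 1, 1); (0, 1, 1, 0, 0); (0, 0, 1, 0, 0); (3, 0, 0, 0, 0))


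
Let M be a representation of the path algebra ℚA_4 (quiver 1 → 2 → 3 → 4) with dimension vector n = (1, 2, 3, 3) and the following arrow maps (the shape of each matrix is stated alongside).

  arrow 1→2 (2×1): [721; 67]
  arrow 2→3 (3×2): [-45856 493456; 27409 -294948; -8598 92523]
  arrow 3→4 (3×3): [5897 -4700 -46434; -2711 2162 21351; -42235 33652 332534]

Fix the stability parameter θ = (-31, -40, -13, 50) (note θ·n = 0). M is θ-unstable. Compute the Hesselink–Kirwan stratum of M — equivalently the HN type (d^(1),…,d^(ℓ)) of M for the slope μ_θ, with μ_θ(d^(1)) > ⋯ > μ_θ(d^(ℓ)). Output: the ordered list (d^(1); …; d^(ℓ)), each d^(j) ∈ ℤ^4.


Barcode: M ≅ I[1,4], I[2,3], I[3,4], I[4,4]. HN layers by μ_θ (4 steps, strictly decreasing):
  μ^(1)=50; μ^(2)=-13; μ^(3)=-71/2; μ^(4)=-40

((0, 0, 0, 3); (0, 0, 3, 0); (1, 1, 0, 0); (0, 1, 0, 0))


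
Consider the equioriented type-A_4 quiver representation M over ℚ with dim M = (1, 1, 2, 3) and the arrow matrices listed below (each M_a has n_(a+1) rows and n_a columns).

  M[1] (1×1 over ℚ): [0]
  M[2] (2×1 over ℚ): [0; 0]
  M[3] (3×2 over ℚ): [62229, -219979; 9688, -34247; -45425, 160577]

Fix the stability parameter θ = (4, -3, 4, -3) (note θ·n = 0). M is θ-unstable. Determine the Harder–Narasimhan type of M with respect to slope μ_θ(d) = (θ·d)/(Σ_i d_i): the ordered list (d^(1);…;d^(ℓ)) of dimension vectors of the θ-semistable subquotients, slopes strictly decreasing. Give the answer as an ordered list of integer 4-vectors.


Barcode: M ≅ I[1,1], I[2,2], I[3,4]^2, I[4,4]. HN layers by μ_θ (3 steps, strictly decreasing):
  μ^(1)=4; μ^(2)=1/2; μ^(3)=-3

((1, 0, 0, 0); (0, 0, 2, 2); (0, 1, 0, 1))


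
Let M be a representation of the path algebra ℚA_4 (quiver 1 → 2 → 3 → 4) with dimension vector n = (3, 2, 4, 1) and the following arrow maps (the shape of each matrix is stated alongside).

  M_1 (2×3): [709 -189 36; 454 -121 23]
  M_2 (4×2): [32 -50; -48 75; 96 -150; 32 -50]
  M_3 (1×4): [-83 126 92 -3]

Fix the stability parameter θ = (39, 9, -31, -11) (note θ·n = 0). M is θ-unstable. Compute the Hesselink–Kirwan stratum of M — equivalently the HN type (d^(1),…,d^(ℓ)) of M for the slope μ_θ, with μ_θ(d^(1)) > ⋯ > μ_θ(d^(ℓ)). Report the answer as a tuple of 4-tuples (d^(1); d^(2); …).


Barcode: M ≅ I[1,1], I[1,2], I[1,4], I[3,3]^3. HN layers by μ_θ (4 steps, strictly decreasing):
  μ^(1)=39; μ^(2)=24; μ^(3)=3/2; μ^(4)=-31

((1, 0, 0, 0); (1, 1, 0, 0); (1, 1, 1, 1); (0, 0, 3, 0))


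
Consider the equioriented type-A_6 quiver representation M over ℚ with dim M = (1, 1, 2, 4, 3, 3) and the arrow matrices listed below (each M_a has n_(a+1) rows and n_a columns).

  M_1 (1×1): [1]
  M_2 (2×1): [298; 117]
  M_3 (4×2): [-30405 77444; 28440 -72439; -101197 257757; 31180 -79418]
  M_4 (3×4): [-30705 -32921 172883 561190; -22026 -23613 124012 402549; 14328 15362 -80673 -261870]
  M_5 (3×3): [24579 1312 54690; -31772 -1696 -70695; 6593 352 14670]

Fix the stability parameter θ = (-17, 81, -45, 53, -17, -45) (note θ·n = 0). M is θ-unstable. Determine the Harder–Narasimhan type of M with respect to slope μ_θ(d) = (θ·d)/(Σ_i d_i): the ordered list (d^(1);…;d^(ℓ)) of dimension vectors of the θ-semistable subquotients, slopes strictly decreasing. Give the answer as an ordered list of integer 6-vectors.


Barcode: M ≅ I[1,6], I[3,5], I[4,4], I[4,6], I[6,6]. HN layers by μ_θ (6 steps, strictly decreasing):
  μ^(1)=53; μ^(2)=18; μ^(3)=27/5; μ^(4)=-3; μ^(5)=-17; μ^(6)=-45

((0, 0, 0, 1, 0, 0); (0, 0, 0, 1, 1, 0); (0, 1, 1, 1, 1, 1); (0, 0, 0, 1, 1, 1); (1, 0, 0, 0, 0, 0); (0, 0, 1, 0, 0, 1))


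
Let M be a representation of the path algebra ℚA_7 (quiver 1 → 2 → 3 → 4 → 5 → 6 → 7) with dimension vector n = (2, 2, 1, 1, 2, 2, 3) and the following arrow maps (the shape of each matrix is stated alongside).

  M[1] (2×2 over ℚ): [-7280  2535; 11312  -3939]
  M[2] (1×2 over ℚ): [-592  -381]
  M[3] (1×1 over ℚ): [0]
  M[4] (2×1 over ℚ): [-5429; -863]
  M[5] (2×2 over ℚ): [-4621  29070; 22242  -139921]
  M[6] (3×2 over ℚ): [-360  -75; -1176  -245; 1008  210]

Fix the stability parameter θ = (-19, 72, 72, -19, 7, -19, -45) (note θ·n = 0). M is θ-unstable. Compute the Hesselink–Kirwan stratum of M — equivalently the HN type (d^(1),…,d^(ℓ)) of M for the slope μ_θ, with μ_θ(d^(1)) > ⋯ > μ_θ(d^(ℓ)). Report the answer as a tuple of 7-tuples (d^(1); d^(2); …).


Interval decomposition of M: I[1,1], I[1,3], I[2,2], I[4,7], I[5,6], I[7,7]^2.
HN type (ℓ=4): μ^(1)=72; μ^(2)=-6; μ^(3)=-19; μ^(4)=-45

((0, 2, 1, 0, 0, 0, 0); (0, 0, 0, 0, 1, 1, 0); (2, 0, 0, 1, 1, 1, 1); (0, 0, 0, 0, 0, 0, 2))


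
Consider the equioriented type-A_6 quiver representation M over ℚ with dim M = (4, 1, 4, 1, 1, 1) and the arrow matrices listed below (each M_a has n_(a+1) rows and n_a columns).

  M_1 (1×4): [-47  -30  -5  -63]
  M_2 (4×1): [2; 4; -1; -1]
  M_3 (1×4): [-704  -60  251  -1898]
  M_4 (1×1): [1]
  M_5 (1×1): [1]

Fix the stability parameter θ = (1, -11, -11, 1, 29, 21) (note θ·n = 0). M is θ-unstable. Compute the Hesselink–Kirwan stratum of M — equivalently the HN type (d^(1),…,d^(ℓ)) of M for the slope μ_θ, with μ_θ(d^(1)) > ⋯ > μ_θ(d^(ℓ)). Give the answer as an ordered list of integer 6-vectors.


Via rank(M_{q-1}∘⋯∘M_p): M ≅ I[1,1]^3, I[1,6], I[3,3]^3.
μ_θ-semistable layers: μ^(1)=25; μ^(2)=1; μ^(3)=-7; μ^(4)=-11

((0, 0, 0, 0, 1, 1); (3, 0, 0, 1, 0, 0); (1, 1, 1, 0, 0, 0); (0, 0, 3, 0, 0, 0))


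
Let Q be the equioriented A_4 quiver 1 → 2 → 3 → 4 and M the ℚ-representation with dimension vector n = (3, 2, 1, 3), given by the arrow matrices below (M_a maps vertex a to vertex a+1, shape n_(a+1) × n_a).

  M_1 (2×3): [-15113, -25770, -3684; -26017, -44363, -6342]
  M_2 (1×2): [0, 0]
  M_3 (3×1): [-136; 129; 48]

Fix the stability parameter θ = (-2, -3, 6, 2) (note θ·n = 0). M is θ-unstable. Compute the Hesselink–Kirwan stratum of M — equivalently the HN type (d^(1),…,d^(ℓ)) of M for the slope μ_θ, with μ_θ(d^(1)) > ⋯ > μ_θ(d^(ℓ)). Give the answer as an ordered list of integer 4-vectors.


Barcode: M ≅ I[1,1], I[1,2]^2, I[3,4], I[4,4]^2. HN layers by μ_θ (4 steps, strictly decreasing):
  μ^(1)=4; μ^(2)=2; μ^(3)=-2; μ^(4)=-5/2

((0, 0, 1, 1); (0, 0, 0, 2); (1, 0, 0, 0); (2, 2, 0, 0))


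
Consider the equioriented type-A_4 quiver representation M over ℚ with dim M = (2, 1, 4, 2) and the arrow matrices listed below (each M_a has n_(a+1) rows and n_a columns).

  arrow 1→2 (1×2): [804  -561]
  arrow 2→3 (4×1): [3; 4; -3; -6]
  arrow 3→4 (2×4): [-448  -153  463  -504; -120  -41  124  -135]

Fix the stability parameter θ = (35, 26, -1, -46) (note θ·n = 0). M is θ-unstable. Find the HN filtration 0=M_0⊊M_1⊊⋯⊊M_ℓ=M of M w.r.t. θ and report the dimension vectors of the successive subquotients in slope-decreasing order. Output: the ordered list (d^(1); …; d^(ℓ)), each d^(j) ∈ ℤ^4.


Interval decomposition of M: I[1,1], I[1,4], I[3,3]^2, I[3,4].
HN type (ℓ=4): μ^(1)=35; μ^(2)=7/2; μ^(3)=-1; μ^(4)=-47/2

((1, 0, 0, 0); (1, 1, 1, 1); (0, 0, 2, 0); (0, 0, 1, 1))


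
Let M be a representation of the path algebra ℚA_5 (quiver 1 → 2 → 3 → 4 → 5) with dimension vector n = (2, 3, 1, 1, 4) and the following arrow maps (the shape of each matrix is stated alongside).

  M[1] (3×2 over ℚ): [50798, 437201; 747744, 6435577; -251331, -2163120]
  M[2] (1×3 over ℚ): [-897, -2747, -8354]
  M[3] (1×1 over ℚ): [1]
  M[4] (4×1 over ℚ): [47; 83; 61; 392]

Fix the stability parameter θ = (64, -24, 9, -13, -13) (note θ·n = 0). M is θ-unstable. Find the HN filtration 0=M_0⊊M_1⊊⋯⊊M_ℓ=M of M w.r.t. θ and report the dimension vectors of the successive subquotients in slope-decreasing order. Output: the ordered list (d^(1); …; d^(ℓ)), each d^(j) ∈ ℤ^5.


Interval decomposition of M: I[1,2], I[1,5], I[2,2], I[5,5]^3.
HN type (ℓ=4): μ^(1)=20; μ^(2)=23/5; μ^(3)=-13; μ^(4)=-24

((1, 1, 0, 0, 0); (1, 1, 1, 1, 1); (0, 0, 0, 0, 3); (0, 1, 0, 0, 0))


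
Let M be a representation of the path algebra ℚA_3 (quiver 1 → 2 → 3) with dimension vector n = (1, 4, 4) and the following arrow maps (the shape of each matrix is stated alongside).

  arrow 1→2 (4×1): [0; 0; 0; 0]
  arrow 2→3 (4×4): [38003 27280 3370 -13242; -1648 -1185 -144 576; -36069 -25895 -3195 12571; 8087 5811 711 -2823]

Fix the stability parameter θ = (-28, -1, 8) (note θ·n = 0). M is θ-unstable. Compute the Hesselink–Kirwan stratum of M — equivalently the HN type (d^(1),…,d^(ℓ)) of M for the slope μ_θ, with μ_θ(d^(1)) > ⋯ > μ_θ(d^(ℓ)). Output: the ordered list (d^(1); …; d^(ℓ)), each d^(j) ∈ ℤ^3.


Via rank(M_{q-1}∘⋯∘M_p): M ≅ I[1,1], I[2,2], I[2,3]^3, I[3,3].
μ_θ-semistable layers: μ^(1)=8; μ^(2)=-1; μ^(3)=-28

((0, 0, 4); (0, 4, 0); (1, 0, 0))


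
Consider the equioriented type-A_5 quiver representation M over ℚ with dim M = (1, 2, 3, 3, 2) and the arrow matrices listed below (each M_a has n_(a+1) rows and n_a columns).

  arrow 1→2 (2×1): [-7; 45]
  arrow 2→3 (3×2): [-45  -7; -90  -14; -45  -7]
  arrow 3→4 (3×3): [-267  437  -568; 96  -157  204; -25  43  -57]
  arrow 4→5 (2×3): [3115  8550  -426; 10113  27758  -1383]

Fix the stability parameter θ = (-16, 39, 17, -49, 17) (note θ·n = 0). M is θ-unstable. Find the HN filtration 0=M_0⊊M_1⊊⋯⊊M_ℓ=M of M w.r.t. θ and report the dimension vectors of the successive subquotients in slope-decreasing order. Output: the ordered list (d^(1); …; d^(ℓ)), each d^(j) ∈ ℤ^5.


Via rank(M_{q-1}∘⋯∘M_p): M ≅ I[1,2], I[2,5], I[3,4], I[3,5].
μ_θ-semistable layers: μ^(1)=39; μ^(2)=17; μ^(3)=7/3; μ^(4)=-16

((0, 1, 0, 0, 0); (0, 0, 0, 0, 2); (0, 1, 1, 1, 0); (1, 0, 2, 2, 0))


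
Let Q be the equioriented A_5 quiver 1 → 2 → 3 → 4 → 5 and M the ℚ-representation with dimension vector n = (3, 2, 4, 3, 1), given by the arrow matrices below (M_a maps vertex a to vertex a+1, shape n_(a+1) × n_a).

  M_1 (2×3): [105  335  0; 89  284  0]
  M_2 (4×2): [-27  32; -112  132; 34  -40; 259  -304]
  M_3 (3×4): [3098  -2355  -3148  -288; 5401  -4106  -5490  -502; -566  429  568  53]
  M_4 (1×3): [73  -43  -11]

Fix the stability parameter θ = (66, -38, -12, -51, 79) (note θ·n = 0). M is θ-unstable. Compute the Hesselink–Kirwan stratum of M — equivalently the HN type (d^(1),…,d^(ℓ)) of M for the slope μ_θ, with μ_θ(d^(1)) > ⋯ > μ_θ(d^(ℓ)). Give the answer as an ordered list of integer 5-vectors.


Barcode: M ≅ I[1,1], I[1,4], I[1,5], I[3,3], I[3,4]. HN layers by μ_θ (5 steps, strictly decreasing):
  μ^(1)=79; μ^(2)=66; μ^(3)=-35/4; μ^(4)=-12; μ^(5)=-63/2

((0, 0, 0, 0, 1); (1, 0, 0, 0, 0); (2, 2, 2, 2, 0); (0, 0, 1, 0, 0); (0, 0, 1, 1, 0))


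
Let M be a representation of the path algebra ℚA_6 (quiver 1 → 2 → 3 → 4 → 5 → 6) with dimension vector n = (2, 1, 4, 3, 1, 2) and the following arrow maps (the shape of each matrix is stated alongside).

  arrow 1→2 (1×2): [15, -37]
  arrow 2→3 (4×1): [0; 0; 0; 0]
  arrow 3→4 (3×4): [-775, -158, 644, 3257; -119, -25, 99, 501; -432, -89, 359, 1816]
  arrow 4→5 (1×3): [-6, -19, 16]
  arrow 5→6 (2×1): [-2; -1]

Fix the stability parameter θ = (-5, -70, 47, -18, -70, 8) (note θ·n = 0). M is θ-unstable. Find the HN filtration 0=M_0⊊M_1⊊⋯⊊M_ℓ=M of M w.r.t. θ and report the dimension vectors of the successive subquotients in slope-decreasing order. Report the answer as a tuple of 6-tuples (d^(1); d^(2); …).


Via rank(M_{q-1}∘⋯∘M_p): M ≅ I[1,1], I[1,2], I[3,3], I[3,4]^2, I[3,6], I[6,6].
μ_θ-semistable layers: μ^(1)=47; μ^(2)=29/2; μ^(3)=8; μ^(4)=-5; μ^(5)=-41/3; μ^(6)=-75/2

((0, 0, 1, 0, 0, 0); (0, 0, 2, 2, 0, 0); (0, 0, 0, 0, 0, 2); (1, 0, 0, 0, 0, 0); (0, 0, 1, 1, 1, 0); (1, 1, 0, 0, 0, 0))


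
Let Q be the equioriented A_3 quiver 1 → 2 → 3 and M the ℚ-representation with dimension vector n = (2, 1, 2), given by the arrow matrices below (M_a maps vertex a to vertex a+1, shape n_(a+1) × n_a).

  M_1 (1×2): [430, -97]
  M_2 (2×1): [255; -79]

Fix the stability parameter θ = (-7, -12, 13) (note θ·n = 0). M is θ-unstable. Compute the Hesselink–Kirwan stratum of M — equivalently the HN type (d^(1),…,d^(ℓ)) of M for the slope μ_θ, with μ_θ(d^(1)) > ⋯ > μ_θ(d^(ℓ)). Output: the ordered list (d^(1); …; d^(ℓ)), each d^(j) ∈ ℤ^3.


Barcode: M ≅ I[1,1], I[1,3], I[3,3]. HN layers by μ_θ (3 steps, strictly decreasing):
  μ^(1)=13; μ^(2)=-7; μ^(3)=-19/2

((0, 0, 2); (1, 0, 0); (1, 1, 0))


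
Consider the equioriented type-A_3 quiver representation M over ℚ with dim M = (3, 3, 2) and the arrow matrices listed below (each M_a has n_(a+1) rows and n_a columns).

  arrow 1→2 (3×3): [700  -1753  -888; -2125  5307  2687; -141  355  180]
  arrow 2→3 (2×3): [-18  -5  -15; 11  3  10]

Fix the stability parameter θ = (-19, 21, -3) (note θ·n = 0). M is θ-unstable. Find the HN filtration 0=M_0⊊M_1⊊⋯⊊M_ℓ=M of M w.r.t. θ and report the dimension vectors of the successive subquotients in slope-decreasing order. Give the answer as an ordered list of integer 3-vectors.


Interval decomposition of M: I[1,2], I[1,3]^2.
HN type (ℓ=3): μ^(1)=21; μ^(2)=9; μ^(3)=-19

((0, 1, 0); (0, 2, 2); (3, 0, 0))


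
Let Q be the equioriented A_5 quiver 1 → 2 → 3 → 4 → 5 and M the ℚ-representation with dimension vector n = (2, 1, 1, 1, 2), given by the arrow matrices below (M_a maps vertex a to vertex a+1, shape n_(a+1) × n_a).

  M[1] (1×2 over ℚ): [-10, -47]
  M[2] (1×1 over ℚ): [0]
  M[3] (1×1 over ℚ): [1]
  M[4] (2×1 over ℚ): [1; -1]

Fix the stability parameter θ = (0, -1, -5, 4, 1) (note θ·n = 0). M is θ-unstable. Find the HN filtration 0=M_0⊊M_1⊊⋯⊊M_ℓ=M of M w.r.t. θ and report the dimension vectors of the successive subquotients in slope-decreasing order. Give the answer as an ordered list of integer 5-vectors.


Via rank(M_{q-1}∘⋯∘M_p): M ≅ I[1,1], I[1,2], I[3,5], I[5,5].
μ_θ-semistable layers: μ^(1)=5/2; μ^(2)=1; μ^(3)=0; μ^(4)=-1/2; μ^(5)=-5

((0, 0, 0, 1, 1); (0, 0, 0, 0, 1); (1, 0, 0, 0, 0); (1, 1, 0, 0, 0); (0, 0, 1, 0, 0))


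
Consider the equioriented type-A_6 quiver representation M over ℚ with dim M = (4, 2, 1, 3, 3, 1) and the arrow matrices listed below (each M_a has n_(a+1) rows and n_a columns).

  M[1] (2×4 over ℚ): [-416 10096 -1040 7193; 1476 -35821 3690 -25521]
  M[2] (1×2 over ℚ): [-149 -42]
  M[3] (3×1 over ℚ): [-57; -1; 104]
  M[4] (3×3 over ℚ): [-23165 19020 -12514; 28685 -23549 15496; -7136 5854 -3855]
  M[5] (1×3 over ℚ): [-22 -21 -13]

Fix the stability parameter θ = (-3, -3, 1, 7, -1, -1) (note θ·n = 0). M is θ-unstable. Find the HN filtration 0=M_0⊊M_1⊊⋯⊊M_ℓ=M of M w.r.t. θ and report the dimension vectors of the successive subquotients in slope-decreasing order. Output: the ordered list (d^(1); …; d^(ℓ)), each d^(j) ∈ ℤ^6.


Interval decomposition of M: I[1,1]^2, I[1,2], I[1,5], I[4,5], I[4,6].
HN type (ℓ=4): μ^(1)=3; μ^(2)=5/3; μ^(3)=1; μ^(4)=-3

((0, 0, 0, 2, 2, 0); (0, 0, 0, 1, 1, 1); (0, 0, 1, 0, 0, 0); (4, 2, 0, 0, 0, 0))


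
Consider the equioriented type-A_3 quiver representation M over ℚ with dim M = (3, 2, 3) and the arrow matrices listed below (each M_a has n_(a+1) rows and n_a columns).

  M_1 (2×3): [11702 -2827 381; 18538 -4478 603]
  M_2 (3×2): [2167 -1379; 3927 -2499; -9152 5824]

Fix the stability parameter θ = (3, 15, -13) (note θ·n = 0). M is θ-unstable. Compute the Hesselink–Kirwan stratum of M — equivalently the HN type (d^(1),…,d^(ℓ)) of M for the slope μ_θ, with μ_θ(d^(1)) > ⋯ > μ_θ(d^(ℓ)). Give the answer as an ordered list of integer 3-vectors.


Barcode: M ≅ I[1,1], I[1,2], I[1,3], I[3,3]^2. HN layers by μ_θ (4 steps, strictly decreasing):
  μ^(1)=15; μ^(2)=3; μ^(3)=5/3; μ^(4)=-13

((0, 1, 0); (2, 0, 0); (1, 1, 1); (0, 0, 2))


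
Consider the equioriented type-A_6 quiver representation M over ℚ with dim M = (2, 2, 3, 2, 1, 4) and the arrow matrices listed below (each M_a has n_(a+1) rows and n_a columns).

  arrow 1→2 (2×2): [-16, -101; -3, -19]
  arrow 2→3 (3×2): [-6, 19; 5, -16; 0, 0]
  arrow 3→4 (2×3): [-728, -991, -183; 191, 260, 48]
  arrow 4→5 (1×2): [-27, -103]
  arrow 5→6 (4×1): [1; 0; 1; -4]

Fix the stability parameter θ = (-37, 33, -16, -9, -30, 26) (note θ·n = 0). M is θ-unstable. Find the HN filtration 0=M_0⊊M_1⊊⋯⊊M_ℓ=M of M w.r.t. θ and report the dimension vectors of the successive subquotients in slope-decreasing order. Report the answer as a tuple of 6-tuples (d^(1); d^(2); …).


Barcode: M ≅ I[1,4], I[1,6], I[3,3], I[6,6]^3. HN layers by μ_θ (5 steps, strictly decreasing):
  μ^(1)=26; μ^(2)=8/3; μ^(3)=-11/2; μ^(4)=-16; μ^(5)=-37

((0, 0, 0, 0, 0, 4); (0, 1, 1, 1, 0, 0); (0, 1, 1, 1, 1, 0); (0, 0, 1, 0, 0, 0); (2, 0, 0, 0, 0, 0))


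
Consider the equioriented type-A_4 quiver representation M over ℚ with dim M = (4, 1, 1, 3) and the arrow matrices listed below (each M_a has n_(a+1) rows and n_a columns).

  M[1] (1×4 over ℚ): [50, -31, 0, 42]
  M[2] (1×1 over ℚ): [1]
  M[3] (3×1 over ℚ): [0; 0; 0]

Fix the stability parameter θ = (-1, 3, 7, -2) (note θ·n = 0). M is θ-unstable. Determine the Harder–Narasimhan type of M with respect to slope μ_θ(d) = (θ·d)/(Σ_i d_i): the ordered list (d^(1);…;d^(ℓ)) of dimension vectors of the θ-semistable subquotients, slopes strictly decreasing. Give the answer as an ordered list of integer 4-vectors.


Barcode: M ≅ I[1,1]^3, I[1,3], I[4,4]^3. HN layers by μ_θ (4 steps, strictly decreasing):
  μ^(1)=7; μ^(2)=3; μ^(3)=-1; μ^(4)=-2

((0, 0, 1, 0); (0, 1, 0, 0); (4, 0, 0, 0); (0, 0, 0, 3))


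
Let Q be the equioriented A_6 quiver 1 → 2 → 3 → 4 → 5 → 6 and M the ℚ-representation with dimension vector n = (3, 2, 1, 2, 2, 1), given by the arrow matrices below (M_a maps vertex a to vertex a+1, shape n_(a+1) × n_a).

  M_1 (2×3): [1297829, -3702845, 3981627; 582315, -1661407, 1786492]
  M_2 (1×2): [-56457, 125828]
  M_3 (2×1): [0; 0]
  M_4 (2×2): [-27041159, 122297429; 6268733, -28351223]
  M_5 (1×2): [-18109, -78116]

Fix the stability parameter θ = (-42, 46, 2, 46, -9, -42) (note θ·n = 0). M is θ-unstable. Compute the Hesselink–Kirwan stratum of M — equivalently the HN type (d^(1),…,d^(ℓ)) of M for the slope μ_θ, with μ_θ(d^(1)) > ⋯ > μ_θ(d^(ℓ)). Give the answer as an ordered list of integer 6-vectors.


Barcode: M ≅ I[1,1], I[1,2], I[1,3], I[4,4], I[4,6], I[5,5]. HN layers by μ_θ (5 steps, strictly decreasing):
  μ^(1)=46; μ^(2)=24; μ^(3)=-5/3; μ^(4)=-9; μ^(5)=-42

((0, 1, 0, 1, 0, 0); (0, 1, 1, 0, 0, 0); (0, 0, 0, 1, 1, 1); (0, 0, 0, 0, 1, 0); (3, 0, 0, 0, 0, 0))


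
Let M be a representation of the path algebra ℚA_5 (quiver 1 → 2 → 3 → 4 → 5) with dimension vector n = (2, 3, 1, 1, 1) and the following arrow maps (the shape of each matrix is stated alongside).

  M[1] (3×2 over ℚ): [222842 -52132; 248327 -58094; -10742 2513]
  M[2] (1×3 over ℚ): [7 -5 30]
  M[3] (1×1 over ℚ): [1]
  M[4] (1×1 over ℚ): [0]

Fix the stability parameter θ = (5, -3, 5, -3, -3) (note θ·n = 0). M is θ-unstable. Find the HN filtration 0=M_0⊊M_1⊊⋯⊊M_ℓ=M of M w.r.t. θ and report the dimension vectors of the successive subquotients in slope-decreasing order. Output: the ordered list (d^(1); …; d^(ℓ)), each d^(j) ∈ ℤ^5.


Barcode: M ≅ I[1,2], I[1,4], I[2,2], I[5,5]. HN layers by μ_θ (2 steps, strictly decreasing):
  μ^(1)=1; μ^(2)=-3

((2, 2, 1, 1, 0); (0, 1, 0, 0, 1))


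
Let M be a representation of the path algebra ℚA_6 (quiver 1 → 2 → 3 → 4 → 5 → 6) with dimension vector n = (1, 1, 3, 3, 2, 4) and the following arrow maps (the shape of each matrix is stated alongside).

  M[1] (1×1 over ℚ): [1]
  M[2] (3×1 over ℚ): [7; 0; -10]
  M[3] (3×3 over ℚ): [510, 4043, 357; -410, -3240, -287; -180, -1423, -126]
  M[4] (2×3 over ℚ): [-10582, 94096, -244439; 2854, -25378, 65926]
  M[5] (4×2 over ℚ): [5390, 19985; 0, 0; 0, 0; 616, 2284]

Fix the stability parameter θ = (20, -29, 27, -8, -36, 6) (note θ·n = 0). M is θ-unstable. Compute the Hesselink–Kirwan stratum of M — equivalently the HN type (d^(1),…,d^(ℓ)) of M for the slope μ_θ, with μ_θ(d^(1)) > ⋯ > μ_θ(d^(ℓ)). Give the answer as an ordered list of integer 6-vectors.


Via rank(M_{q-1}∘⋯∘M_p): M ≅ I[1,3], I[3,5], I[3,6], I[4,4], I[6,6]^3.
μ_θ-semistable layers: μ^(1)=27; μ^(2)=6; μ^(3)=-9/2; μ^(4)=-17/3; μ^(5)=-8

((0, 0, 1, 0, 0, 0); (0, 0, 0, 0, 0, 4); (1, 1, 0, 0, 0, 0); (0, 0, 2, 2, 2, 0); (0, 0, 0, 1, 0, 0))


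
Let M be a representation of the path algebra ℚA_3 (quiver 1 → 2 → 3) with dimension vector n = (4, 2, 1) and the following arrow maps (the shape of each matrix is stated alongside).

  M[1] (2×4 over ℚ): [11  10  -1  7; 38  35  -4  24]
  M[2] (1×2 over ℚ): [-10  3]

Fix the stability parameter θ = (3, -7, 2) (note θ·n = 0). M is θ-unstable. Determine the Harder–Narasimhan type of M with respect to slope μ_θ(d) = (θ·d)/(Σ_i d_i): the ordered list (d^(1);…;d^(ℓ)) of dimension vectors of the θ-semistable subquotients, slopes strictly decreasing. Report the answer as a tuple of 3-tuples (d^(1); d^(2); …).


Barcode: M ≅ I[1,1]^2, I[1,2], I[1,3]. HN layers by μ_θ (3 steps, strictly decreasing):
  μ^(1)=3; μ^(2)=2; μ^(3)=-2

((2, 0, 0); (0, 0, 1); (2, 2, 0))


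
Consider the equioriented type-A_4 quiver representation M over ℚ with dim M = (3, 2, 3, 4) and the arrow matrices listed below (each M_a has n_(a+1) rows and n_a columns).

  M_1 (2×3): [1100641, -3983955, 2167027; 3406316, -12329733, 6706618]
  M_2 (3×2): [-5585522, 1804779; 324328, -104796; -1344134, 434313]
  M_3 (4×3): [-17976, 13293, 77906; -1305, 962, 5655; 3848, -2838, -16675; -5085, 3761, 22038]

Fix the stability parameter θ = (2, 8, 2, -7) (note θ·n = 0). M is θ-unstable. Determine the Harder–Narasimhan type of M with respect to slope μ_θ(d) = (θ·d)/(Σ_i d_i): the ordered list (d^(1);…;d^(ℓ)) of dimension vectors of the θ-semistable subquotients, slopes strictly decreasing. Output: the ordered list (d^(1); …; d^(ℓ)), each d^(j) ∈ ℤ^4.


Barcode: M ≅ I[1,1], I[1,2], I[1,4], I[3,4]^2, I[4,4]. HN layers by μ_θ (5 steps, strictly decreasing):
  μ^(1)=8; μ^(2)=2; μ^(3)=5/4; μ^(4)=-5/2; μ^(5)=-7

((0, 1, 0, 0); (2, 0, 0, 0); (1, 1, 1, 1); (0, 0, 2, 2); (0, 0, 0, 1))


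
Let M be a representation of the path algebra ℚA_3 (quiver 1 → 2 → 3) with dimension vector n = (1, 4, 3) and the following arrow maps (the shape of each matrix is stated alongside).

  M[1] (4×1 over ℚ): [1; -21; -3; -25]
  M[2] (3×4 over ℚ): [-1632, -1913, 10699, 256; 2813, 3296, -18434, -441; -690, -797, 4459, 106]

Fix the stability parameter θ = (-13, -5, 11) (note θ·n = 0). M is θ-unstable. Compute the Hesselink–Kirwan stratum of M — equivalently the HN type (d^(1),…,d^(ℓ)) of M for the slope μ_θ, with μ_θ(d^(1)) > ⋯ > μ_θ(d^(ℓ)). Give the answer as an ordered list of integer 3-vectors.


Interval decomposition of M: I[1,3], I[2,2]^2, I[2,3], I[3,3].
HN type (ℓ=3): μ^(1)=11; μ^(2)=-5; μ^(3)=-13

((0, 0, 3); (0, 4, 0); (1, 0, 0))


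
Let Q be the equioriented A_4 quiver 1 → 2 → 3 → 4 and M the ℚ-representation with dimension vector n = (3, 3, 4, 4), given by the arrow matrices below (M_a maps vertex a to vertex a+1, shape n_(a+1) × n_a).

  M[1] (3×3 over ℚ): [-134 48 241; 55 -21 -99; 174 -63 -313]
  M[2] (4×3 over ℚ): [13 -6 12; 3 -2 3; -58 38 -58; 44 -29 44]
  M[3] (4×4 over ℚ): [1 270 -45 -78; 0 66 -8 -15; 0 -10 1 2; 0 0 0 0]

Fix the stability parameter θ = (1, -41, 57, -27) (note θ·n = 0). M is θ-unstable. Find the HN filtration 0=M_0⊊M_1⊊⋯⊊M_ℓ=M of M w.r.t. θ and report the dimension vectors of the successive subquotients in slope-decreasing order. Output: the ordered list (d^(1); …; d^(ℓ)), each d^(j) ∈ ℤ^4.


Barcode: M ≅ I[1,3], I[1,4]^2, I[3,4], I[4,4]. HN layers by μ_θ (4 steps, strictly decreasing):
  μ^(1)=57; μ^(2)=15; μ^(3)=-20; μ^(4)=-27

((0, 0, 1, 0); (0, 0, 3, 3); (3, 3, 0, 0); (0, 0, 0, 1))


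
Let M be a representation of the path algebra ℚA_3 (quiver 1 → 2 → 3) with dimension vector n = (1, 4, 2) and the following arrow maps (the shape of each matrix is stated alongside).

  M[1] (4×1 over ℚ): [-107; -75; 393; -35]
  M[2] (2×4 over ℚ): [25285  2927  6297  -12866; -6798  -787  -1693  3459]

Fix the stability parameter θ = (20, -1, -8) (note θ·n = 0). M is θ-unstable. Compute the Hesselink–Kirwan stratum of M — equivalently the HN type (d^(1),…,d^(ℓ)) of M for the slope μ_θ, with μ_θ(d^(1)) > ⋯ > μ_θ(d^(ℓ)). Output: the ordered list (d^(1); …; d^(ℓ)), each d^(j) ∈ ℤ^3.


Interval decomposition of M: I[1,3], I[2,2]^2, I[2,3].
HN type (ℓ=3): μ^(1)=11/3; μ^(2)=-1; μ^(3)=-9/2

((1, 1, 1); (0, 2, 0); (0, 1, 1))


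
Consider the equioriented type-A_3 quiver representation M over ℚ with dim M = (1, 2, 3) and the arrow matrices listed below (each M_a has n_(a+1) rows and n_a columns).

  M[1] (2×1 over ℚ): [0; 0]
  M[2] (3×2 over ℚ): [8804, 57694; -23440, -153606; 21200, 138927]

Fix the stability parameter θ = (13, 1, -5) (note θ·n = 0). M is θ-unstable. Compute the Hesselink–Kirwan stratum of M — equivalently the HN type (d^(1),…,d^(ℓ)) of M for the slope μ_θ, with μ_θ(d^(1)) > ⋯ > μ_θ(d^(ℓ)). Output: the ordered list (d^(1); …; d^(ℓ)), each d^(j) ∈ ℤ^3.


Via rank(M_{q-1}∘⋯∘M_p): M ≅ I[1,1], I[2,3]^2, I[3,3].
μ_θ-semistable layers: μ^(1)=13; μ^(2)=-2; μ^(3)=-5

((1, 0, 0); (0, 2, 2); (0, 0, 1))


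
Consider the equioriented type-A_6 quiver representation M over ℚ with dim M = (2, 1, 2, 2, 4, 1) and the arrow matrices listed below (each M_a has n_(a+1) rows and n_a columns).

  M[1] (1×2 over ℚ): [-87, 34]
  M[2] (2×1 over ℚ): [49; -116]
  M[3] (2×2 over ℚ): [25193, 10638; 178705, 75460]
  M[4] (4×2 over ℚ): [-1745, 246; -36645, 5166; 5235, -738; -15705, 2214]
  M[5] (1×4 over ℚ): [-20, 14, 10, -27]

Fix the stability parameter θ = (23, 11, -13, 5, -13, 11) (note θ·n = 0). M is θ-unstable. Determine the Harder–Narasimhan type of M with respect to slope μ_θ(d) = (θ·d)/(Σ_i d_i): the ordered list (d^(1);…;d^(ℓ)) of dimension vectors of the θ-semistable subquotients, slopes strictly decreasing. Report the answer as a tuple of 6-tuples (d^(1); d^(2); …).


Interval decomposition of M: I[1,1], I[1,6], I[3,4], I[5,5]^3.
HN type (ℓ=5): μ^(1)=23; μ^(2)=11; μ^(3)=5; μ^(4)=13/5; μ^(5)=-13

((1, 0, 0, 0, 0, 0); (0, 0, 0, 0, 0, 1); (0, 0, 0, 1, 0, 0); (1, 1, 1, 1, 1, 0); (0, 0, 1, 0, 3, 0))


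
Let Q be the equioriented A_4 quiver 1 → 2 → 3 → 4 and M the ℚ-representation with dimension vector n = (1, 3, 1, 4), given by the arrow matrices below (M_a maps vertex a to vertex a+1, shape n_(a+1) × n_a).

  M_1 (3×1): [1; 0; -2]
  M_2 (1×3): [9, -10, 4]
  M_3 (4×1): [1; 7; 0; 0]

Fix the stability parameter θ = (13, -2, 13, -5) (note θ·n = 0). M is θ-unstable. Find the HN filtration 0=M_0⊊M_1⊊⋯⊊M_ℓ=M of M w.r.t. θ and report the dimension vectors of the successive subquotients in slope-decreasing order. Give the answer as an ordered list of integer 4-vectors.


Interval decomposition of M: I[1,4], I[2,2]^2, I[4,4]^3.
HN type (ℓ=3): μ^(1)=19/4; μ^(2)=-2; μ^(3)=-5

((1, 1, 1, 1); (0, 2, 0, 0); (0, 0, 0, 3))


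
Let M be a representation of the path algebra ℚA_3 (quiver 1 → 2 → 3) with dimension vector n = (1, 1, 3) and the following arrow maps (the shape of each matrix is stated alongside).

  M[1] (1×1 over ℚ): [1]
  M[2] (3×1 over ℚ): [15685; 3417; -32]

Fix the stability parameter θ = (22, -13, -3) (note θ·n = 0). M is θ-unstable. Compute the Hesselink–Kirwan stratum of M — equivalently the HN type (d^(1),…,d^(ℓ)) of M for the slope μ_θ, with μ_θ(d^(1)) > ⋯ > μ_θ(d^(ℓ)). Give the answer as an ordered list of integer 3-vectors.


Barcode: M ≅ I[1,3], I[3,3]^2. HN layers by μ_θ (2 steps, strictly decreasing):
  μ^(1)=2; μ^(2)=-3

((1, 1, 1); (0, 0, 2))


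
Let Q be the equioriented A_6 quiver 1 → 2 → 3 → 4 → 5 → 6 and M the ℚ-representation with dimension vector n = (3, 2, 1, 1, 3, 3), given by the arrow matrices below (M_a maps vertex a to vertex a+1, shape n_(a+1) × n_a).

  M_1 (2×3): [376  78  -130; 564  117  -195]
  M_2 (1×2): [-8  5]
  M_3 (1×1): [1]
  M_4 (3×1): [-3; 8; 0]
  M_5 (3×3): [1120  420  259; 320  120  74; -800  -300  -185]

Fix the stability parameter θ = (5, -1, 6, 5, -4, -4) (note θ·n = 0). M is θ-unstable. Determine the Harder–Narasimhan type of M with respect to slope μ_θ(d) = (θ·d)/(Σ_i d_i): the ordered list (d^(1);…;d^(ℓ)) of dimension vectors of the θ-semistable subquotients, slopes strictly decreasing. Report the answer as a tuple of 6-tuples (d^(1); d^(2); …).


Via rank(M_{q-1}∘⋯∘M_p): M ≅ I[1,1]^2, I[1,5], I[2,2], I[5,5], I[5,6], I[6,6]^2.
μ_θ-semistable layers: μ^(1)=5; μ^(2)=7/3; μ^(3)=2; μ^(4)=-1; μ^(5)=-4

((2, 0, 0, 0, 0, 0); (0, 0, 1, 1, 1, 0); (1, 1, 0, 0, 0, 0); (0, 1, 0, 0, 0, 0); (0, 0, 0, 0, 2, 3))


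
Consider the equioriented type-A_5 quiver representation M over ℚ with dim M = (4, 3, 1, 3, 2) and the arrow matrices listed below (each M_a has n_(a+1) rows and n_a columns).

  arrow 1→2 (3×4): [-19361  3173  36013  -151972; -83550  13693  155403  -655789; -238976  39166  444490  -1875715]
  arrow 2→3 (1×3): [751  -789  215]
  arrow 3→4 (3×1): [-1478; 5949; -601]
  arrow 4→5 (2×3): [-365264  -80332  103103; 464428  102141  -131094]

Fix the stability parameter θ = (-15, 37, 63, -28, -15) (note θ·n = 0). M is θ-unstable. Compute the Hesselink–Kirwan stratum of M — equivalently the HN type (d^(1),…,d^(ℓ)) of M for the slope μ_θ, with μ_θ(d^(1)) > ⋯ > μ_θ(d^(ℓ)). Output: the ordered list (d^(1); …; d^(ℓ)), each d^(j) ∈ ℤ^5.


Barcode: M ≅ I[1,1], I[1,2]^2, I[1,5], I[4,4], I[4,5]. HN layers by μ_θ (4 steps, strictly decreasing):
  μ^(1)=37; μ^(2)=57/4; μ^(3)=-15; μ^(4)=-28

((0, 2, 0, 0, 0); (0, 1, 1, 1, 1); (4, 0, 0, 0, 1); (0, 0, 0, 2, 0))


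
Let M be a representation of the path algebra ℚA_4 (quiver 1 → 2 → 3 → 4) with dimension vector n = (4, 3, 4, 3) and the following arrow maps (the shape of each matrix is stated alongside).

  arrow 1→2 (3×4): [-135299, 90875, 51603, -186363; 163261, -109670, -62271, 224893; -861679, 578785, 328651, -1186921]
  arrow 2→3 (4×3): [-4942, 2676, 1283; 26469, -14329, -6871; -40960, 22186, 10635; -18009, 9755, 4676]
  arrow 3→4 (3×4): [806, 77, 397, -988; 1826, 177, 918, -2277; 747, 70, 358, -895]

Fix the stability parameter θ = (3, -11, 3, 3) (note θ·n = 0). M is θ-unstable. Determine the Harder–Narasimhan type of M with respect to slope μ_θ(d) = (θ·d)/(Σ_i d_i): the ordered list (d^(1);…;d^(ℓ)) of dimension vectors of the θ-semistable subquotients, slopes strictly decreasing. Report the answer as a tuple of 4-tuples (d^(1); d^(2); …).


Barcode: M ≅ I[1,1], I[1,2], I[1,4]^2, I[3,3], I[3,4]. HN layers by μ_θ (2 steps, strictly decreasing):
  μ^(1)=3; μ^(2)=-4

((1, 0, 4, 3); (3, 3, 0, 0))
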